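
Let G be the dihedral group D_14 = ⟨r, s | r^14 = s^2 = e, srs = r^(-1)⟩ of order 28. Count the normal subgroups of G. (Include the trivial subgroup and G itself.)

G has 28 subgroups. Checking conjugation-invariance by order — order 1: 1/1 normal; order 2: 1/15 normal; order 4: 0/7 normal; order 7: 1/1 normal; order 14: 3/3 normal; order 28: 1/1 normal.
Total normal subgroups: 7.

7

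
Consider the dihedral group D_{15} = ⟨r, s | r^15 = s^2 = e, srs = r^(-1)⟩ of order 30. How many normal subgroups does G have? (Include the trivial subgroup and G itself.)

5

G has 28 subgroups. Checking conjugation-invariance by order — order 1: 1/1 normal; order 2: 0/15 normal; order 3: 1/1 normal; order 5: 1/1 normal; order 6: 0/5 normal; order 10: 0/3 normal; order 15: 1/1 normal; order 30: 1/1 normal.
Total normal subgroups: 5.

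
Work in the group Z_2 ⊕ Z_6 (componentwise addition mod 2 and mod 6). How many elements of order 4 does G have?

0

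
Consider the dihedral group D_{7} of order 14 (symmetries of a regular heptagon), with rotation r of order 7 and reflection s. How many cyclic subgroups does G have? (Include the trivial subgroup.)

A cyclic subgroup of order d is generated by each of its φ(d) elements of order d, so the cyclic subgroups of order d number (#elements of order d)/φ(d).
Cyclic subgroups by order — order 1: 1; order 2: 7; order 7: 1.
Total: 9.

9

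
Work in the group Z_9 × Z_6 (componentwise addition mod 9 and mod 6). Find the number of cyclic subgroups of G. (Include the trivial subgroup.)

Each element a generates a cyclic subgroup ⟨a⟩; distinct elements may generate the same one (a cyclic group of order d has φ(d) generators).
Cyclic subgroups by order — order 1: 1; order 2: 1; order 3: 4; order 6: 4; order 9: 3; order 18: 3.
Total: 16.

16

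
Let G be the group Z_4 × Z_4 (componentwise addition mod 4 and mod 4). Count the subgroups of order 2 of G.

|G| = 16 and 2 | 16, so subgroups of order 2 are possible by Lagrange.
The subgroups of order 2 are: {(0,0), (0,2)}; {(0,0), (2,0)}; {(0,0), (2,2)}.
So G has 3 subgroups of order 2.

3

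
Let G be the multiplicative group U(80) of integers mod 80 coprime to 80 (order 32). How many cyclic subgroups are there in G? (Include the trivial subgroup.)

Each element a generates a cyclic subgroup ⟨a⟩; distinct elements may generate the same one (a cyclic group of order d has φ(d) generators).
Cyclic subgroups by order — order 1: 1; order 2: 7; order 4: 12.
Total: 20.

20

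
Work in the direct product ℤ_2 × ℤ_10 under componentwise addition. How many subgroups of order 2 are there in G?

3

|G| = 20 and 2 | 20, so subgroups of order 2 are possible by Lagrange.
The subgroups of order 2 are: {(0,0), (0,5)}; {(0,0), (1,0)}; {(0,0), (1,5)}.
So G has 3 subgroups of order 2.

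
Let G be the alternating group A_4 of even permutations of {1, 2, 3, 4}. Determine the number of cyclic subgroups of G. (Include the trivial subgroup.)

8

Group the elements of G by the cyclic subgroup they generate; each cyclic subgroup of order d accounts for φ(d) elements.
Cyclic subgroups by order — order 1: 1; order 2: 3; order 3: 4.
Total: 8.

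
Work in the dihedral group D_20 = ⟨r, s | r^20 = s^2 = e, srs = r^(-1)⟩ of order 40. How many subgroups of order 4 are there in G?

11

|G| = 40 and 4 | 40, so subgroups of order 4 are possible by Lagrange.
The subgroups of order 4 are: {e, r^10, s, r^10s}; {e, r^10, rs, r^11s}; {e, r^10, r^2s, r^12s}; {e, r^10, r^3s, r^13s}; … (11 in all).
So G has 11 subgroups of order 4.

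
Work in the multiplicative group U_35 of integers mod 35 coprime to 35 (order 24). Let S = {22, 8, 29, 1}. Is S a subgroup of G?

|S| = 4 divides |G| = 24, consistent with Lagrange.
S contains the identity, every element's inverse is in S, and S is closed under ·: it is a subgroup.
In fact S = ⟨8⟩.

Yes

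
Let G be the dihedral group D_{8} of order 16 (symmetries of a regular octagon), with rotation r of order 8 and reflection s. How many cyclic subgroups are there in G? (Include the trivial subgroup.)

12

A cyclic subgroup of order d is generated by each of its φ(d) elements of order d, so the cyclic subgroups of order d number (#elements of order d)/φ(d).
Cyclic subgroups by order — order 1: 1; order 2: 9; order 4: 1; order 8: 1.
Total: 12.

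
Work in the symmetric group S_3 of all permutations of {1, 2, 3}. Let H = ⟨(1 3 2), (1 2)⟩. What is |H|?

|⟨(1 3 2)⟩| = 3 and |⟨(1 2)⟩| = 2, so |H| is a multiple of lcm(3, 2) = 6 and divides |G| = 6.
Closing {(1 3 2), (1 2)} under the group operation gives all of G, so |H| = 6.

6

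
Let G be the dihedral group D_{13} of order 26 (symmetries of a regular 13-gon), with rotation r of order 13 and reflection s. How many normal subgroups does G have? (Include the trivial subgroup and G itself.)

G has 16 subgroups. Checking conjugation-invariance by order — order 1: 1/1 normal; order 2: 0/13 normal; order 13: 1/1 normal; order 26: 1/1 normal.
Total normal subgroups: 3.

3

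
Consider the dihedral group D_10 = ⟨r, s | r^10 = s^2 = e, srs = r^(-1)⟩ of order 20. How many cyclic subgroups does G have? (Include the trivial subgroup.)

Group the elements of G by the cyclic subgroup they generate; each cyclic subgroup of order d accounts for φ(d) elements.
Cyclic subgroups by order — order 1: 1; order 2: 11; order 5: 1; order 10: 1.
Total: 14.

14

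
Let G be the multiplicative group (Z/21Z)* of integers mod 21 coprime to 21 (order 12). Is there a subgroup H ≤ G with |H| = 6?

Yes

6 | 12. A subgroup of order 6 is {1, 4, 10, 13, 16, 19}.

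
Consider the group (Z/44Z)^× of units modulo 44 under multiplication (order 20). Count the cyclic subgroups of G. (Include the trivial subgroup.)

8

A cyclic subgroup of order d is generated by each of its φ(d) elements of order d, so the cyclic subgroups of order d number (#elements of order d)/φ(d).
Cyclic subgroups by order — order 1: 1; order 2: 3; order 5: 1; order 10: 3.
Total: 8.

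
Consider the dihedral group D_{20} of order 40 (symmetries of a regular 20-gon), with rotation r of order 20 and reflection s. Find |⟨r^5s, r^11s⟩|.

|⟨r^5s⟩| = 2 and |⟨r^11s⟩| = 2, so |H| is a multiple of lcm(2, 2) = 2 and divides |G| = 40.
Closing under the operation: H = {e, r^2, r^4, r^6, r^8, r^10, r^12, r^14, r^16, r^18, rs, r^3s, r^5s, r^7s, r^9s, r^11s, r^13s, r^15s, r^17s, r^19s}, so |H| = 20.

20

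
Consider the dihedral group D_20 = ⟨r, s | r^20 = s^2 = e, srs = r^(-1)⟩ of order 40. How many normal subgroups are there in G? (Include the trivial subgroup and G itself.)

9

G has 48 subgroups. Checking conjugation-invariance by order — order 1: 1/1 normal; order 2: 1/21 normal; order 4: 1/11 normal; order 5: 1/1 normal; order 8: 0/5 normal; order 10: 1/5 normal; order 20: 3/3 normal; order 40: 1/1 normal.
Total normal subgroups: 9.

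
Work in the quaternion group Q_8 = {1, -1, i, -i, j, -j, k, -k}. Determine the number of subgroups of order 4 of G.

3

|G| = 8 and 4 | 8, so subgroups of order 4 are possible by Lagrange.
The subgroups of order 4 are: {1, -1, i, -i}; {1, -1, j, -j}; {1, -1, k, -k}.
So G has 3 subgroups of order 4.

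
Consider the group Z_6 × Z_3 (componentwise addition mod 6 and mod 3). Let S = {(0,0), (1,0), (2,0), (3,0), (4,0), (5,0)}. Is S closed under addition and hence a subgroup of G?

|S| = 6 divides |G| = 18, consistent with Lagrange.
S contains the identity, every element's inverse is in S, and S is closed under +: it is a subgroup.
In fact S = ⟨(5,0)⟩.

Yes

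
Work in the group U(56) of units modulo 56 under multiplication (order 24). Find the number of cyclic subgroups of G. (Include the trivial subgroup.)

Group the elements of G by the cyclic subgroup they generate; each cyclic subgroup of order d accounts for φ(d) elements.
Cyclic subgroups by order — order 1: 1; order 2: 7; order 3: 1; order 6: 7.
Total: 16.

16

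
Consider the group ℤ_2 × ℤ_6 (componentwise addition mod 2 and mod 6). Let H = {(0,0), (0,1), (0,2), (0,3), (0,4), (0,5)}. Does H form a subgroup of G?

|H| = 6 divides |G| = 12, consistent with Lagrange.
H contains the identity, every element's inverse is in H, and H is closed under +: it is a subgroup.
In fact H = ⟨(0,1)⟩.

Yes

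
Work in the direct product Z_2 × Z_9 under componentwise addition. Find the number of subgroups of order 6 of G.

1

|G| = 18 and 6 | 18, so subgroups of order 6 are possible by Lagrange.
The subgroups of order 6 are: {(0,0), (0,3), (0,6), (1,0), (1,3), (1,6)}.
So G has 1 subgroup of order 6.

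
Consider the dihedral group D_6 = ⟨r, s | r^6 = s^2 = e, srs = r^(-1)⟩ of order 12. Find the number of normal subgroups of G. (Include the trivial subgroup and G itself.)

G has 16 subgroups. Checking conjugation-invariance by order — order 1: 1/1 normal; order 2: 1/7 normal; order 3: 1/1 normal; order 4: 0/3 normal; order 6: 3/3 normal; order 12: 1/1 normal.
Total normal subgroups: 7.

7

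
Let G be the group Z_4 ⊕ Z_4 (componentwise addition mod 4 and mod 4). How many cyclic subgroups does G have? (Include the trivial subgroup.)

10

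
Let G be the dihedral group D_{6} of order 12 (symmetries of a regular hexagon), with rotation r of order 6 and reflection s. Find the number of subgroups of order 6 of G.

|G| = 12 and 6 | 12, so subgroups of order 6 are possible by Lagrange.
The subgroups of order 6 are: {e, r, r^2, r^3, r^4, r^5}; {e, r^2, r^4, s, r^2s, r^4s}; {e, r^2, r^4, rs, r^3s, r^5s}.
So G has 3 subgroups of order 6.

3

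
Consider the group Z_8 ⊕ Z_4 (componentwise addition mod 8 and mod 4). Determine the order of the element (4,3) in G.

The order of (4,3) in Z_8 × Z_4 is lcm(ord(4) in Z_8, ord(3) in Z_4).
ord(4) = 2 and ord(3) = 4, so |⟨(4,3)⟩| = lcm(2, 4) = 4.

4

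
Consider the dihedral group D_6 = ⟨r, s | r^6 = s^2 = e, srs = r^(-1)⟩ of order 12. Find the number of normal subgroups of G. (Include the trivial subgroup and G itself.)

7

G has 16 subgroups. Checking conjugation-invariance by order — order 1: 1/1 normal; order 2: 1/7 normal; order 3: 1/1 normal; order 4: 0/3 normal; order 6: 3/3 normal; order 12: 1/1 normal.
Total normal subgroups: 7.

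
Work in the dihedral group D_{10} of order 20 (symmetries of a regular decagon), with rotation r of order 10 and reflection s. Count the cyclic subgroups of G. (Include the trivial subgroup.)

14

A cyclic subgroup of order d is generated by each of its φ(d) elements of order d, so the cyclic subgroups of order d number (#elements of order d)/φ(d).
Cyclic subgroups by order — order 1: 1; order 2: 11; order 5: 1; order 10: 1.
Total: 14.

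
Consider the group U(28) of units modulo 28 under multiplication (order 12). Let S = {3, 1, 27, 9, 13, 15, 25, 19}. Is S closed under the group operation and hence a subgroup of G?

|S| = 8 does not divide |G| = 12, so by Lagrange S is not a subgroup.

No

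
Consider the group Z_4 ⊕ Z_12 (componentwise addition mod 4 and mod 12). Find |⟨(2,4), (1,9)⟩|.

|⟨(2,4)⟩| = 6 and |⟨(1,9)⟩| = 4, so |H| is a multiple of lcm(6, 4) = 12 and divides |G| = 48.
Closing under the operation: H = {(0,0), (0,2), (0,4), (0,6), (0,8), (0,10), (1,1), (1,3), (1,5), (1,7), (1,9), (1,11), (2,0), (2,2), (2,4), (2,6), (2,8), (2,10), (3,1), (3,3), (3,5), (3,7), (3,9), (3,11)}, so |H| = 24.

24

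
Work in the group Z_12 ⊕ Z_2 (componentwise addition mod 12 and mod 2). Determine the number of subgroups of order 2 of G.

3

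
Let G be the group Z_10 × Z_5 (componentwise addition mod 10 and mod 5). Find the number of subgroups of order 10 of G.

|G| = 50 and 10 | 50, so subgroups of order 10 are possible by Lagrange.
The subgroups of order 10 are: {(0,0), (0,1), (0,2), (0,3), (0,4), (5,0), (5,1), (5,2), (5,3), (5,4)}; {(0,0), (1,0), (2,0), (3,0), (4,0), (5,0), (6,0), (7,0), (8,0), (9,0)}; {(0,0), (1,1), (2,2), (3,3), (4,4), (5,0), (6,1), (7,2), (8,3), (9,4)}; {(0,0), (1,2), (2,4), (3,1), (4,3), (5,0), (6,2), (7,4), (8,1), (9,3)}; … (6 in all).
So G has 6 subgroups of order 10.

6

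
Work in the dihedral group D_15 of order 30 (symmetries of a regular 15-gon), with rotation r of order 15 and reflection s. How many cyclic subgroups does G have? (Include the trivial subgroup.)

Each element a generates a cyclic subgroup ⟨a⟩; distinct elements may generate the same one (a cyclic group of order d has φ(d) generators).
Cyclic subgroups by order — order 1: 1; order 2: 15; order 3: 1; order 5: 1; order 15: 1.
Total: 19.

19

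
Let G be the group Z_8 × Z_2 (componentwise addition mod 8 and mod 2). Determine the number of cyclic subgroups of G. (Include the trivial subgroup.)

8

Group the elements of G by the cyclic subgroup they generate; each cyclic subgroup of order d accounts for φ(d) elements.
Cyclic subgroups by order — order 1: 1; order 2: 3; order 4: 2; order 8: 2.
Total: 8.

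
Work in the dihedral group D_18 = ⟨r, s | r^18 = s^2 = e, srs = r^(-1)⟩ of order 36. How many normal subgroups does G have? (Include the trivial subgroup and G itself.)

G has 45 subgroups. Checking conjugation-invariance by order — order 1: 1/1 normal; order 2: 1/19 normal; order 3: 1/1 normal; order 4: 0/9 normal; order 6: 1/7 normal; order 9: 1/1 normal; order 12: 0/3 normal; order 18: 3/3 normal; order 36: 1/1 normal.
Total normal subgroups: 9.

9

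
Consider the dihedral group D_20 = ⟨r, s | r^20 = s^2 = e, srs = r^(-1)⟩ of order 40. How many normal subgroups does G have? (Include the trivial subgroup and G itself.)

9

G has 48 subgroups. Checking conjugation-invariance by order — order 1: 1/1 normal; order 2: 1/21 normal; order 4: 1/11 normal; order 5: 1/1 normal; order 8: 0/5 normal; order 10: 1/5 normal; order 20: 3/3 normal; order 40: 1/1 normal.
Total normal subgroups: 9.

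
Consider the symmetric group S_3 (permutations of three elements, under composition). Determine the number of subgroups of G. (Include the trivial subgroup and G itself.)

6

|G| = 6, so by Lagrange every subgroup order divides 6. Divisors: 1, 2, 3, 6.
Subgroups by order — order 1: 1; order 2: 3; order 3: 1; order 6: 1.
Total: 1 + 3 + 1 + 1 = 6.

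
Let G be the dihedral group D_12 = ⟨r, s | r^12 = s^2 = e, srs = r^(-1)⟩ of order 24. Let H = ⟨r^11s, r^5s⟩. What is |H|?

4

|⟨r^11s⟩| = 2 and |⟨r^5s⟩| = 2, so |H| is a multiple of lcm(2, 2) = 2 and divides |G| = 24.
Closing under the operation: H = {e, r^6, r^5s, r^11s}, so |H| = 4.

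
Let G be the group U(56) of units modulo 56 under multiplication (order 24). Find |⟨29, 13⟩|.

4

|⟨29⟩| = 2 and |⟨13⟩| = 2, so |H| is a multiple of lcm(2, 2) = 2 and divides |G| = 24.
Closing under the operation: H = {1, 13, 29, 41}, so |H| = 4.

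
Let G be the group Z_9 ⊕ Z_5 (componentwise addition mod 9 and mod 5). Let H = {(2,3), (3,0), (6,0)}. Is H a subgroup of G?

No

The identity (0,0) ∉ H, so H is not a subgroup.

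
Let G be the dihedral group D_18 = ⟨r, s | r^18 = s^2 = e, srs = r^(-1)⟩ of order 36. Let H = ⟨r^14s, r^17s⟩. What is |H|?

12

|⟨r^14s⟩| = 2 and |⟨r^17s⟩| = 2, so |H| is a multiple of lcm(2, 2) = 2 and divides |G| = 36.
Closing under the operation: H = {e, r^3, r^6, r^9, r^12, r^15, r^2s, r^5s, r^8s, r^11s, r^14s, r^17s}, so |H| = 12.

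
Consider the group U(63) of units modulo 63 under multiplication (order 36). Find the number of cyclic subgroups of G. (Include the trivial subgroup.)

20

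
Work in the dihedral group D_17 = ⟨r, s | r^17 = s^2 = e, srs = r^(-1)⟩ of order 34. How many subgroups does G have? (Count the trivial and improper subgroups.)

20

|G| = 34, so by Lagrange every subgroup order divides 34. Divisors: 1, 2, 17, 34.
Subgroups by order — order 1: 1; order 2: 17; order 17: 1; order 34: 1.
Total: 1 + 17 + 1 + 1 = 20.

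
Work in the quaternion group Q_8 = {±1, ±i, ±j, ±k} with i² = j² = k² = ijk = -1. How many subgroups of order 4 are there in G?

|G| = 8 and 4 | 8, so subgroups of order 4 are possible by Lagrange.
The subgroups of order 4 are: {1, -1, i, -i}; {1, -1, j, -j}; {1, -1, k, -k}.
So G has 3 subgroups of order 4.

3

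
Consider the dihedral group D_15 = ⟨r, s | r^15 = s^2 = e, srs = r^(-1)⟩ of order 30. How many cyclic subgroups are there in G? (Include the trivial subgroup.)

Group the elements of G by the cyclic subgroup they generate; each cyclic subgroup of order d accounts for φ(d) elements.
Cyclic subgroups by order — order 1: 1; order 2: 15; order 3: 1; order 5: 1; order 15: 1.
Total: 19.

19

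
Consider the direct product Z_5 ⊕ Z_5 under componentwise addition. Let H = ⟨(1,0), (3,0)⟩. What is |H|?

|⟨(1,0)⟩| = 5 and |⟨(3,0)⟩| = 5, so |H| is a multiple of lcm(5, 5) = 5 and divides |G| = 25.
Closing under the operation: H = {(0,0), (1,0), (2,0), (3,0), (4,0)}, so |H| = 5.

5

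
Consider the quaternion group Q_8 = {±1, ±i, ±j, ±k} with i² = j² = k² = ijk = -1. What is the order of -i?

Computing powers of -i: the smallest k with (-i)^k = e is k = 4.

4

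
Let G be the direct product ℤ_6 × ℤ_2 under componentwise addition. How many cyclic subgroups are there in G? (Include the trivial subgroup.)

8

Group the elements of G by the cyclic subgroup they generate; each cyclic subgroup of order d accounts for φ(d) elements.
Cyclic subgroups by order — order 1: 1; order 2: 3; order 3: 1; order 6: 3.
Total: 8.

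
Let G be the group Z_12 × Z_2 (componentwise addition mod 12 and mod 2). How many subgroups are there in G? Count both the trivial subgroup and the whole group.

|G| = 24, so by Lagrange every subgroup order divides 24. Divisors: 1, 2, 3, 4, 6, 8, 12, 24.
Subgroups by order — order 1: 1; order 2: 3; order 3: 1; order 4: 3; order 6: 3; order 8: 1; order 12: 3; order 24: 1.
Total: 1 + 3 + 1 + 3 + 3 + 1 + 3 + 1 = 16.

16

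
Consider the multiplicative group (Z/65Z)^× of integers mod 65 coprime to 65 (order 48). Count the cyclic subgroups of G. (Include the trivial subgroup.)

20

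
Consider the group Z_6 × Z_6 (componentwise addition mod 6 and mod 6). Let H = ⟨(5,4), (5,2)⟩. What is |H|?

18

|⟨(5,4)⟩| = 6 and |⟨(5,2)⟩| = 6, so |H| is a multiple of lcm(6, 6) = 6 and divides |G| = 36.
Closing under the operation: H = {(0,0), (0,2), (0,4), (1,0), (1,2), (1,4), (2,0), (2,2), (2,4), (3,0), (3,2), (3,4), (4,0), (4,2), (4,4), (5,0), (5,2), (5,4)}, so |H| = 18.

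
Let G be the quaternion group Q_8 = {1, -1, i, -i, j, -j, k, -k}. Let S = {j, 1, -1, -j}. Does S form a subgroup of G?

|S| = 4 divides |G| = 8, consistent with Lagrange.
S contains the identity, every element's inverse is in S, and S is closed under ·: it is a subgroup.
In fact S = ⟨j⟩.

Yes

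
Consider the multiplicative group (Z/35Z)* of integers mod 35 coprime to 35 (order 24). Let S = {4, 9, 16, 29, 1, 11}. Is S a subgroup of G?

Yes

|S| = 6 divides |G| = 24, consistent with Lagrange.
S contains the identity, every element's inverse is in S, and S is closed under ·: it is a subgroup.
In fact S = ⟨4⟩.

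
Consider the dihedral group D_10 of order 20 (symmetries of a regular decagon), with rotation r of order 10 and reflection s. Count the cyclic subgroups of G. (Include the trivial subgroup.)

A cyclic subgroup of order d is generated by each of its φ(d) elements of order d, so the cyclic subgroups of order d number (#elements of order d)/φ(d).
Cyclic subgroups by order — order 1: 1; order 2: 11; order 5: 1; order 10: 1.
Total: 14.

14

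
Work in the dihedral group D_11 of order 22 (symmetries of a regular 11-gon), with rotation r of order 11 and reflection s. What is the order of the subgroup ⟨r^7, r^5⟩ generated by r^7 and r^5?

11

|⟨r^7⟩| = 11 and |⟨r^5⟩| = 11, so |H| is a multiple of lcm(11, 11) = 11 and divides |G| = 22.
Closing under the operation: H = {e, r, r^2, r^3, r^4, r^5, r^6, r^7, r^8, r^9, r^10}, so |H| = 11.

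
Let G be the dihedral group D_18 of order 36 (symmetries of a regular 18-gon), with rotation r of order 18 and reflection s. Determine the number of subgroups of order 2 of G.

19

|G| = 36 and 2 | 36, so subgroups of order 2 are possible by Lagrange.
The subgroups of order 2 are: {e, r^10s}; {e, r^11s}; {e, r^12s}; {e, r^13s}; … (19 in all).
So G has 19 subgroups of order 2.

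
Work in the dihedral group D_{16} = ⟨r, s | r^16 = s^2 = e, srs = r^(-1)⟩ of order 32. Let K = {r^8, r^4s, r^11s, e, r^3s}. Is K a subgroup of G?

No

|K| = 5 does not divide |G| = 32, so by Lagrange K is not a subgroup.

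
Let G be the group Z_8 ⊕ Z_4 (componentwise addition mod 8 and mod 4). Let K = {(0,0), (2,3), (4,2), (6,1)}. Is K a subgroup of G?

Yes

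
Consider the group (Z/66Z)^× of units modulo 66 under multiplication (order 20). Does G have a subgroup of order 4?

Yes

4 | 20. A subgroup of order 4 is {1, 23, 43, 65}.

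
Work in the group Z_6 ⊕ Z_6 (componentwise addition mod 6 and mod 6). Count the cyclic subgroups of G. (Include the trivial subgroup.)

20

Group the elements of G by the cyclic subgroup they generate; each cyclic subgroup of order d accounts for φ(d) elements.
Cyclic subgroups by order — order 1: 1; order 2: 3; order 3: 4; order 6: 12.
Total: 20.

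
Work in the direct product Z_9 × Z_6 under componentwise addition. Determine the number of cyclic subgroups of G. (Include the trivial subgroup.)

16

A cyclic subgroup of order d is generated by each of its φ(d) elements of order d, so the cyclic subgroups of order d number (#elements of order d)/φ(d).
Cyclic subgroups by order — order 1: 1; order 2: 1; order 3: 4; order 6: 4; order 9: 3; order 18: 3.
Total: 16.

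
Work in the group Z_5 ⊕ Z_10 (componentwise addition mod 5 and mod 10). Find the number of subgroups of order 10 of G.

|G| = 50 and 10 | 50, so subgroups of order 10 are possible by Lagrange.
The subgroups of order 10 are: {(0,0), (0,1), (0,2), (0,3), (0,4), (0,5), (0,6), (0,7), (0,8), (0,9)}; {(0,0), (0,5), (1,0), (1,5), (2,0), (2,5), (3,0), (3,5), (4,0), (4,5)}; {(0,0), (0,5), (1,1), (1,6), (2,2), (2,7), (3,3), (3,8), (4,4), (4,9)}; {(0,0), (0,5), (1,2), (1,7), (2,4), (2,9), (3,1), (3,6), (4,3), (4,8)}; … (6 in all).
So G has 6 subgroups of order 10.

6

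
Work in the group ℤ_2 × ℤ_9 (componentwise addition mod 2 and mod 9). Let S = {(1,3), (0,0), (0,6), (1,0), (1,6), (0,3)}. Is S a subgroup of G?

|S| = 6 divides |G| = 18, consistent with Lagrange.
S contains the identity, every element's inverse is in S, and S is closed under +: it is a subgroup.
In fact S = ⟨(1,6)⟩.

Yes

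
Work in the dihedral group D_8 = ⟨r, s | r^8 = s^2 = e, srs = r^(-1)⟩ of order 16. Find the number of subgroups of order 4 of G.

5

|G| = 16 and 4 | 16, so subgroups of order 4 are possible by Lagrange.
The subgroups of order 4 are: {e, r^2, r^4, r^6}; {e, r^4, r^2s, r^6s}; {e, r^4, r^3s, r^7s}; {e, r^4, s, r^4s}; … (5 in all).
So G has 5 subgroups of order 4.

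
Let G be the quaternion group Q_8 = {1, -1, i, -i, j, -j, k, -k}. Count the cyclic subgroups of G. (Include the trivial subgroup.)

5

Group the elements of G by the cyclic subgroup they generate; each cyclic subgroup of order d accounts for φ(d) elements.
Cyclic subgroups by order — order 1: 1; order 2: 1; order 4: 3.
Total: 5.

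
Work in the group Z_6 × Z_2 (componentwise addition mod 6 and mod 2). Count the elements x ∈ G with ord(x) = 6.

An element (a,b) has order lcm(ord(a), ord(b)); count pairs with lcm equal to 6.
Enumerating gives 6 such elements.

6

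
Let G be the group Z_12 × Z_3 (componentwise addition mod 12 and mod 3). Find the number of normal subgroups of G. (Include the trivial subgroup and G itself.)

G is abelian, so every subgroup is normal.
G has 18 subgroups in total, hence 18 normal subgroups.

18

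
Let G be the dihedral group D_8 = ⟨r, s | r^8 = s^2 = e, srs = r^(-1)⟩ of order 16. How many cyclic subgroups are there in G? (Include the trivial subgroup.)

Each element a generates a cyclic subgroup ⟨a⟩; distinct elements may generate the same one (a cyclic group of order d has φ(d) generators).
Cyclic subgroups by order — order 1: 1; order 2: 9; order 4: 1; order 8: 1.
Total: 12.

12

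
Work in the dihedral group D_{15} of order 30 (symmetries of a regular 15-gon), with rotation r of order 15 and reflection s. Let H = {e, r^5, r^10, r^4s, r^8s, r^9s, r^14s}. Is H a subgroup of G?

No

|H| = 7 does not divide |G| = 30, so by Lagrange H is not a subgroup.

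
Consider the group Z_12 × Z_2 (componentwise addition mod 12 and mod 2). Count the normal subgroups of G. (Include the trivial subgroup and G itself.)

16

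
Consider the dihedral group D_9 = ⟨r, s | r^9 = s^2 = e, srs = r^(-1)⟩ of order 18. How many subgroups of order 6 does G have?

3

|G| = 18 and 6 | 18, so subgroups of order 6 are possible by Lagrange.
The subgroups of order 6 are: {e, r^3, r^6, r^2s, r^5s, r^8s}; {e, r^3, r^6, s, r^3s, r^6s}; {e, r^3, r^6, rs, r^4s, r^7s}.
So G has 3 subgroups of order 6.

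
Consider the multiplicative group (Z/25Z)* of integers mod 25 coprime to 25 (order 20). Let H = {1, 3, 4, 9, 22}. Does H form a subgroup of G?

3 ∈ H but its inverse 17 ∉ H, so H is not a subgroup.

No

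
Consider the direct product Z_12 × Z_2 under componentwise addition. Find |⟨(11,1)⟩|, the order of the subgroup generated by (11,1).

The order of (11,1) in Z_12 × Z_2 is lcm(ord(11) in Z_12, ord(1) in Z_2).
ord(11) = 12 and ord(1) = 2, so |⟨(11,1)⟩| = lcm(12, 2) = 12.

12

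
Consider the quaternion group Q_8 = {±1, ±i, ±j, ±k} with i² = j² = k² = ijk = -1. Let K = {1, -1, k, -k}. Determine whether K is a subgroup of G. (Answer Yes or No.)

|K| = 4 divides |G| = 8, consistent with Lagrange.
K contains the identity, every element's inverse is in K, and K is closed under ·: it is a subgroup.
In fact K = ⟨-k⟩.

Yes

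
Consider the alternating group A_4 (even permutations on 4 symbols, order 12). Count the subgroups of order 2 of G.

|G| = 12 and 2 | 12, so subgroups of order 2 are possible by Lagrange.
The subgroups of order 2 are: {e, (1 2)(3 4)}; {e, (1 3)(2 4)}; {e, (1 4)(2 3)}.
So G has 3 subgroups of order 2.

3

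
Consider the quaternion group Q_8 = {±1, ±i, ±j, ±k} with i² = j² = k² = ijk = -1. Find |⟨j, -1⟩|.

4

|⟨j⟩| = 4 and |⟨-1⟩| = 2, so |H| is a multiple of lcm(4, 2) = 4 and divides |G| = 8.
Closing under the operation: H = {1, -1, j, -j}, so |H| = 4.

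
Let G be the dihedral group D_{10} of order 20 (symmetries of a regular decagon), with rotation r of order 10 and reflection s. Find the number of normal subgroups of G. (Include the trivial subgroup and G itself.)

7

G has 22 subgroups. Checking conjugation-invariance by order — order 1: 1/1 normal; order 2: 1/11 normal; order 4: 0/5 normal; order 5: 1/1 normal; order 10: 3/3 normal; order 20: 1/1 normal.
Total normal subgroups: 7.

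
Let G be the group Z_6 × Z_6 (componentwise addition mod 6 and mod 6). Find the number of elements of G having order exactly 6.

24

An element (a,b) has order lcm(ord(a), ord(b)); count pairs with lcm equal to 6.
Enumerating gives 24 such elements.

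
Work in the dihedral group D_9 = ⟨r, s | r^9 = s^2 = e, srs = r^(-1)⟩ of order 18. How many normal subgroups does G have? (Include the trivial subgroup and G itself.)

4

G has 16 subgroups. Checking conjugation-invariance by order — order 1: 1/1 normal; order 2: 0/9 normal; order 3: 1/1 normal; order 6: 0/3 normal; order 9: 1/1 normal; order 18: 1/1 normal.
Total normal subgroups: 4.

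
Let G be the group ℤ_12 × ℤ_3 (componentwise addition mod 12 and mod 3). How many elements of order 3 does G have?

8

An element (a,b) has order lcm(ord(a), ord(b)); count pairs with lcm equal to 3.
Enumerating gives 8 such elements.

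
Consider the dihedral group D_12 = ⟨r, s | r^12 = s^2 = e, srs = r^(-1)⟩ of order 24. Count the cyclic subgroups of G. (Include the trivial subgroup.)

18

Each element a generates a cyclic subgroup ⟨a⟩; distinct elements may generate the same one (a cyclic group of order d has φ(d) generators).
Cyclic subgroups by order — order 1: 1; order 2: 13; order 3: 1; order 4: 1; order 6: 1; order 12: 1.
Total: 18.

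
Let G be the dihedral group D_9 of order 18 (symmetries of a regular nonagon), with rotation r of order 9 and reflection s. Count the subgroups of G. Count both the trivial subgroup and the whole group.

|G| = 18, so by Lagrange every subgroup order divides 18. Divisors: 1, 2, 3, 6, 9, 18.
Subgroups by order — order 1: 1; order 2: 9; order 3: 1; order 6: 3; order 9: 1; order 18: 1.
Total: 1 + 9 + 1 + 3 + 1 + 1 = 16.

16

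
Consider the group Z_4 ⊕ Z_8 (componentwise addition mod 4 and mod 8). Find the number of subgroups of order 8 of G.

|G| = 32 and 8 | 32, so subgroups of order 8 are possible by Lagrange.
The subgroups of order 8 are: {(0,0), (0,1), (0,2), (0,3), (0,4), (0,5), (0,6), (0,7)}; {(0,0), (0,2), (0,4), (0,6), (2,0), (2,2), (2,4), (2,6)}; {(0,0), (0,2), (0,4), (0,6), (2,1), (2,3), (2,5), (2,7)}; {(0,0), (0,4), (1,0), (1,4), (2,0), (2,4), (3,0), (3,4)}; … (7 in all).
So G has 7 subgroups of order 8.

7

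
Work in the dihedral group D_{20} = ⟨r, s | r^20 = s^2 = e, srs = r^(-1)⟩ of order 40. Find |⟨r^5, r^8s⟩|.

8

|⟨r^5⟩| = 4 and |⟨r^8s⟩| = 2, so |H| is a multiple of lcm(4, 2) = 4 and divides |G| = 40.
Closing under the operation: H = {e, r^5, r^10, r^15, r^3s, r^8s, r^13s, r^18s}, so |H| = 8.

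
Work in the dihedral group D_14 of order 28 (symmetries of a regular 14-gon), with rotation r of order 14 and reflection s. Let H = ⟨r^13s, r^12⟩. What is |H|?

14

|⟨r^13s⟩| = 2 and |⟨r^12⟩| = 7, so |H| is a multiple of lcm(2, 7) = 14 and divides |G| = 28.
Closing under the operation: H = {e, r^2, r^4, r^6, r^8, r^10, r^12, rs, r^3s, r^5s, r^7s, r^9s, r^11s, r^13s}, so |H| = 14.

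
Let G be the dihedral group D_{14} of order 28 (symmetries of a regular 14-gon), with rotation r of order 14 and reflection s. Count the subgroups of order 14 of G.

3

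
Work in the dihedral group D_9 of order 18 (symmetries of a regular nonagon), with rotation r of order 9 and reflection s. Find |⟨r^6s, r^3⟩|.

|⟨r^6s⟩| = 2 and |⟨r^3⟩| = 3, so |H| is a multiple of lcm(2, 3) = 6 and divides |G| = 18.
Closing under the operation: H = {e, r^3, r^6, s, r^3s, r^6s}, so |H| = 6.

6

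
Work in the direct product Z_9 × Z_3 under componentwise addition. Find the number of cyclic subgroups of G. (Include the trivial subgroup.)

8

A cyclic subgroup of order d is generated by each of its φ(d) elements of order d, so the cyclic subgroups of order d number (#elements of order d)/φ(d).
Cyclic subgroups by order — order 1: 1; order 3: 4; order 9: 3.
Total: 8.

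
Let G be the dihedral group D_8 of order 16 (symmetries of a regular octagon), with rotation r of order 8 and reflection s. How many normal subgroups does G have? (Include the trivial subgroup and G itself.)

7

G has 19 subgroups. Checking conjugation-invariance by order — order 1: 1/1 normal; order 2: 1/9 normal; order 4: 1/5 normal; order 8: 3/3 normal; order 16: 1/1 normal.
Total normal subgroups: 7.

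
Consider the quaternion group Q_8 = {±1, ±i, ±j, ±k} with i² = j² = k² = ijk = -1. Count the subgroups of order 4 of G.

|G| = 8 and 4 | 8, so subgroups of order 4 are possible by Lagrange.
The subgroups of order 4 are: {1, -1, i, -i}; {1, -1, j, -j}; {1, -1, k, -k}.
So G has 3 subgroups of order 4.

3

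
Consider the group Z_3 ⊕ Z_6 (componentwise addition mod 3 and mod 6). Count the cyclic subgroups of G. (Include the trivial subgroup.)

10

Each element a generates a cyclic subgroup ⟨a⟩; distinct elements may generate the same one (a cyclic group of order d has φ(d) generators).
Cyclic subgroups by order — order 1: 1; order 2: 1; order 3: 4; order 6: 4.
Total: 10.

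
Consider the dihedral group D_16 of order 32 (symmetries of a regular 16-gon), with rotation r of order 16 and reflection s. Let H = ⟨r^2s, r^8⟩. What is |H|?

4

|⟨r^2s⟩| = 2 and |⟨r^8⟩| = 2, so |H| is a multiple of lcm(2, 2) = 2 and divides |G| = 32.
Closing under the operation: H = {e, r^8, r^2s, r^10s}, so |H| = 4.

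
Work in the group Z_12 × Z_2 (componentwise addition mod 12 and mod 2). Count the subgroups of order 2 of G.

|G| = 24 and 2 | 24, so subgroups of order 2 are possible by Lagrange.
The subgroups of order 2 are: {(0,0), (0,1)}; {(0,0), (6,0)}; {(0,0), (6,1)}.
So G has 3 subgroups of order 2.

3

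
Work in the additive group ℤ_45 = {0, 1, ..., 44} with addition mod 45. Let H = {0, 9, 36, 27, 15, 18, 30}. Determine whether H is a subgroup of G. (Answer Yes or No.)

No

|H| = 7 does not divide |G| = 45, so by Lagrange H is not a subgroup.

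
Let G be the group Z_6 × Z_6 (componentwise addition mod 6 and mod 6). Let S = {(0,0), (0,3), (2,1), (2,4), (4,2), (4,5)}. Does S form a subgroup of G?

Yes

|S| = 6 divides |G| = 36, consistent with Lagrange.
S contains the identity, every element's inverse is in S, and S is closed under +: it is a subgroup.
In fact S = ⟨(4,5)⟩.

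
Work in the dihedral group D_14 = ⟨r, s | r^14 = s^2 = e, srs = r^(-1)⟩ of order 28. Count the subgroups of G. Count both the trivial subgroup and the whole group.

28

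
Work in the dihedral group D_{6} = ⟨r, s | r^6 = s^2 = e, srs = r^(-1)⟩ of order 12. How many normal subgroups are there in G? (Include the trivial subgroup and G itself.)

G has 16 subgroups. Checking conjugation-invariance by order — order 1: 1/1 normal; order 2: 1/7 normal; order 3: 1/1 normal; order 4: 0/3 normal; order 6: 3/3 normal; order 12: 1/1 normal.
Total normal subgroups: 7.

7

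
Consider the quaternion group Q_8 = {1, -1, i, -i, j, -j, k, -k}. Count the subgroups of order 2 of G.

1

|G| = 8 and 2 | 8, so subgroups of order 2 are possible by Lagrange.
The subgroups of order 2 are: {1, -1}.
So G has 1 subgroup of order 2.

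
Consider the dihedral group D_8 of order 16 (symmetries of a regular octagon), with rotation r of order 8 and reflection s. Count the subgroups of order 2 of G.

9

|G| = 16 and 2 | 16, so subgroups of order 2 are possible by Lagrange.
The subgroups of order 2 are: {e, r^2s}; {e, r^3s}; {e, r^4}; {e, r^4s}; … (9 in all).
So G has 9 subgroups of order 2.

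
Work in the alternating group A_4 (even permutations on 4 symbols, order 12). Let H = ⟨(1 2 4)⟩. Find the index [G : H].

|⟨(1 2 4)⟩| = 3 and |G| = 12.
By Lagrange, [G : H] = |G|/|H| = 12/3 = 4.

4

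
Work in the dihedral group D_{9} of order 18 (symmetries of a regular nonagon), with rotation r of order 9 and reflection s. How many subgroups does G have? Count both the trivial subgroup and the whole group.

16

|G| = 18, so by Lagrange every subgroup order divides 18. Divisors: 1, 2, 3, 6, 9, 18.
Subgroups by order — order 1: 1; order 2: 9; order 3: 1; order 6: 3; order 9: 1; order 18: 1.
Total: 1 + 9 + 1 + 3 + 1 + 1 = 16.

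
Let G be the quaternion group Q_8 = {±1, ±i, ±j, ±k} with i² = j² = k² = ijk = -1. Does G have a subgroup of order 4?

Yes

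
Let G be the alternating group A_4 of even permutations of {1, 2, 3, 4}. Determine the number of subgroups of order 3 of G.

4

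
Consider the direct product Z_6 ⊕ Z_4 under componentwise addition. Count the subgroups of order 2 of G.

3

|G| = 24 and 2 | 24, so subgroups of order 2 are possible by Lagrange.
The subgroups of order 2 are: {(0,0), (0,2)}; {(0,0), (3,0)}; {(0,0), (3,2)}.
So G has 3 subgroups of order 2.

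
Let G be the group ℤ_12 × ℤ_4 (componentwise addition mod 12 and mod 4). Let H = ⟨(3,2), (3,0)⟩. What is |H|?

8

|⟨(3,2)⟩| = 4 and |⟨(3,0)⟩| = 4, so |H| is a multiple of lcm(4, 4) = 4 and divides |G| = 48.
Closing under the operation: H = {(0,0), (0,2), (3,0), (3,2), (6,0), (6,2), (9,0), (9,2)}, so |H| = 8.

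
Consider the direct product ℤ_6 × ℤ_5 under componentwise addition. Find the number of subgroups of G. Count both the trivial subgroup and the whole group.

8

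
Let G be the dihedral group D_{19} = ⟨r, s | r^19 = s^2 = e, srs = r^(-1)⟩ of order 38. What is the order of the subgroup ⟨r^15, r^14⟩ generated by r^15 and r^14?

|⟨r^15⟩| = 19 and |⟨r^14⟩| = 19, so |H| is a multiple of lcm(19, 19) = 19 and divides |G| = 38.
Closing under the operation: H = {e, r, r^2, r^3, r^4, r^5, r^6, r^7, r^8, r^9, r^10, r^11, r^12, r^13, r^14, r^15, r^16, r^17, r^18}, so |H| = 19.

19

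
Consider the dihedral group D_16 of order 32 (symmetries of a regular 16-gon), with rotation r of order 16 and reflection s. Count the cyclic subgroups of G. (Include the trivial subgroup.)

21

Each element a generates a cyclic subgroup ⟨a⟩; distinct elements may generate the same one (a cyclic group of order d has φ(d) generators).
Cyclic subgroups by order — order 1: 1; order 2: 17; order 4: 1; order 8: 1; order 16: 1.
Total: 21.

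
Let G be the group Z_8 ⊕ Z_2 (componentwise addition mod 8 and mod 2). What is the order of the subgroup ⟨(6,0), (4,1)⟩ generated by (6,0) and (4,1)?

|⟨(6,0)⟩| = 4 and |⟨(4,1)⟩| = 2, so |H| is a multiple of lcm(4, 2) = 4 and divides |G| = 16.
Closing under the operation: H = {(0,0), (0,1), (2,0), (2,1), (4,0), (4,1), (6,0), (6,1)}, so |H| = 8.

8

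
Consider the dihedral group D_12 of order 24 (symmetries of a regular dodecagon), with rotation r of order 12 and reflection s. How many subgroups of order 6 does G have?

5

|G| = 24 and 6 | 24, so subgroups of order 6 are possible by Lagrange.
The subgroups of order 6 are: {e, r^2, r^4, r^6, r^8, r^10}; {e, r^4, r^8, r^2s, r^6s, r^10s}; {e, r^4, r^8, r^3s, r^7s, r^11s}; {e, r^4, r^8, s, r^4s, r^8s}; … (5 in all).
So G has 5 subgroups of order 6.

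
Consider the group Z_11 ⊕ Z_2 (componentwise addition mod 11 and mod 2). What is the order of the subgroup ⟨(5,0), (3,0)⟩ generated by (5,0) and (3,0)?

|⟨(5,0)⟩| = 11 and |⟨(3,0)⟩| = 11, so |H| is a multiple of lcm(11, 11) = 11 and divides |G| = 22.
Closing under the operation: H = {(0,0), (1,0), (2,0), (3,0), (4,0), (5,0), (6,0), (7,0), (8,0), (9,0), (10,0)}, so |H| = 11.

11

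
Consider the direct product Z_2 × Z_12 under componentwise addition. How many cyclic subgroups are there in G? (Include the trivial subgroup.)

12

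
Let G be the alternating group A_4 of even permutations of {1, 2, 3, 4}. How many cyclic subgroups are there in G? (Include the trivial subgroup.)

Each element a generates a cyclic subgroup ⟨a⟩; distinct elements may generate the same one (a cyclic group of order d has φ(d) generators).
Cyclic subgroups by order — order 1: 1; order 2: 3; order 3: 4.
Total: 8.

8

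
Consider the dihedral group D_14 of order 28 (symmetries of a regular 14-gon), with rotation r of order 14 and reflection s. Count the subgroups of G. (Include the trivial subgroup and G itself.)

28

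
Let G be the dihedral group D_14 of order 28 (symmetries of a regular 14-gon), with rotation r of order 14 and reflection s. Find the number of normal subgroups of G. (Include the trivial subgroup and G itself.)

7

G has 28 subgroups. Checking conjugation-invariance by order — order 1: 1/1 normal; order 2: 1/15 normal; order 4: 0/7 normal; order 7: 1/1 normal; order 14: 3/3 normal; order 28: 1/1 normal.
Total normal subgroups: 7.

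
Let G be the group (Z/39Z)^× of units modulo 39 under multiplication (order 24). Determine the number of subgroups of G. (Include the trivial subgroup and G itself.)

16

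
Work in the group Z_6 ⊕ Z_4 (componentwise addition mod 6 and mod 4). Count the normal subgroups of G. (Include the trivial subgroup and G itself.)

G is abelian, so every subgroup is normal.
G has 16 subgroups in total, hence 16 normal subgroups.

16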